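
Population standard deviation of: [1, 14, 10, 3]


Mean = 28/4 = 7
  (1-7)²=36
  (14-7)²=49
  (10-7)²=9
  (3-7)²=16
Σ(x-μ)² = 110
σ² = 110/4 = 55/2

σ = √(55/2) ≈ 5.2440


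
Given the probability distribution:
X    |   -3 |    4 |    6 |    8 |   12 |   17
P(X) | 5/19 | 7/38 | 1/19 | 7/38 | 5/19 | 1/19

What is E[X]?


E[X] = Σ x·P(X=x)
= (-3)×(5/19) + (4)×(7/38) + (6)×(1/19) + (8)×(7/38) + (12)×(5/19) + (17)×(1/19)
= 110/19

E[X] = 110/19


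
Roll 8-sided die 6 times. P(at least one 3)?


P(no 3)^6 = (7/8)^6 = 117649/262144
P(≥1) = 1 - 117649/262144 = 144495/262144

P = 144495/262144 ≈ 55.12%


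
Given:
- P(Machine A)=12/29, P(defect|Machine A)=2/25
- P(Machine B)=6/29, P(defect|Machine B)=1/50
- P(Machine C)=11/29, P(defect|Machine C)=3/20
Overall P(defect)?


P(B) = Σ P(B|Aᵢ)×P(Aᵢ)
  2/25×12/29 = 24/725
  1/50×6/29 = 3/725
  3/20×11/29 = 33/580
Sum = 273/2900

P(defect) = 273/2900 ≈ 9.41%


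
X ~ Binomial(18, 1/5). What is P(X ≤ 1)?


P(X ≤ 1) = Σ P(X=i) for i=0..1
P(X=0) = 68719476736/3814697265625
P(X=1) = 309237645312/3814697265625
Sum = 377957122048/3814697265625

P(X ≤ 1) = 377957122048/3814697265625 ≈ 9.91%


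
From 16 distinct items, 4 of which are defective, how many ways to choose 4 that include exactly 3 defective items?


Choose 3 of the 4 defective items and 1 of the other 12 items:
C(4,3)×C(12,1) = 4×12 = 48

48


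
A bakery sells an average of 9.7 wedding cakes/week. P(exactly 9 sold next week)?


Poisson(λ=9.7): P(X=9) = e^(-λ)×λ^k/k!
= e^(-9.7) × 9.7^9 / 9!
≈ 6.128349505e-05 × 760231058.655 / 362880 ≈ 0.128388

P(X=9) ≈ 0.128388 ≈ 12.84%


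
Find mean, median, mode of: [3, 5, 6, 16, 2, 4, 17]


Sorted: [2, 3, 4, 5, 6, 16, 17]
Mean = 53/7
Median = 5
Freq: {3: 1, 5: 1, 6: 1, 16: 1, 2: 1, 4: 1, 17: 1}
Mode: No mode

Mean=53/7, Median=5, Mode=No mode


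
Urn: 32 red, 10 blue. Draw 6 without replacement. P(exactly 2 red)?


Hypergeometric: C(32,2)×C(10,4)/C(42,6)
= 496×210/5245786 = 7440/374699

P(X=2) = 7440/374699 ≈ 1.99%


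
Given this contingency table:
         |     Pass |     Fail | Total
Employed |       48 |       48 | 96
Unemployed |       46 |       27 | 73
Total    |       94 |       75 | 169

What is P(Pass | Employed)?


P(Pass | Employed) = 48/(48+48) = 48/96 = 1/2

P(Pass|Employed) = 1/2 ≈ 50.00%


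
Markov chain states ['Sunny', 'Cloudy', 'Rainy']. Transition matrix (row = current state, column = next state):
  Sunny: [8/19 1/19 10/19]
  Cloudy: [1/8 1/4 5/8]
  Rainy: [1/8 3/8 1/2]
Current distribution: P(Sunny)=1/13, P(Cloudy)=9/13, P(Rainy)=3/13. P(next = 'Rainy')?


P(next=Rainy) = Σᵢ P(now=i)×P(i→Rainy)
= 1/13×10/19 + 9/13×5/8 + 3/13×1/2
= 10/247 + 45/104 + 3/26 = 1163/1976

P = 1163/1976 ≈ 0.5886


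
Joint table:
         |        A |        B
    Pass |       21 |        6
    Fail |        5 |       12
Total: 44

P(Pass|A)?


P(Pass|A) = 21/(21+5) = 21/26

P = 21/26 ≈ 80.77%


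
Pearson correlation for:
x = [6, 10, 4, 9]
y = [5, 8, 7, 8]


n=4, Σx=29, Σy=28, Σxy=210, Σx²=233, Σy²=202
r = (4×210 - 29×28)/√((4×233 - 29²)(4×202 - 28²))
= 28/√(91×24) = 28/√2184 ≈ 28/46.7333 ≈ 0.5991

r ≈ 0.5991


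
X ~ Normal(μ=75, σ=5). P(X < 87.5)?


z = (87.5-75)/5 = 2.5
P(Z < 2.5) = 0.9938

P(X < 87.5) ≈ 0.9938


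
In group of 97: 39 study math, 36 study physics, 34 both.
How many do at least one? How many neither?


|A∪B| = 39+36-34 = 41
Neither = 97-41 = 56

At least one: 41; Neither: 56


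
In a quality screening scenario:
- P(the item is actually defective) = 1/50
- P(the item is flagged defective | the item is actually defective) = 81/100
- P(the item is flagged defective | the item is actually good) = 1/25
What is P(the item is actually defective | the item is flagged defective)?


Using Bayes' theorem:
P(A|B) = P(B|A)·P(A) / P(B)

P(the item is flagged defective) = 81/100 × 1/50 + 1/25 × 49/50
= 81/5000 + 49/1250 = 277/5000

P(the item is actually defective|the item is flagged defective) = (81/5000) / (277/5000) = 81/277

P(the item is actually defective|the item is flagged defective) = 81/277 ≈ 29.24%


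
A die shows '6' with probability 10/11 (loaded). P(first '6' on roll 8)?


Geometric: P(X=8) = (1-p)^(k-1)×p = (1/11)^7×10/11 = 10/214358881

P(X=8) = 10/214358881 ≈ 0.00%


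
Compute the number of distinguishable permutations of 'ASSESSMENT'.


Letters: 10, freq: {'A': 1, 'S': 4, 'E': 2, 'M': 1, 'N': 1, 'T': 1}
10!/(1!×4!×2!×1!×1!×1!) = 3628800/48 = 75600

75600


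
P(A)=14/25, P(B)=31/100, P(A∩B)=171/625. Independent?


P(A)×P(B) = 217/1250
P(A∩B) = 171/625
Not equal → NOT independent

No, not independent


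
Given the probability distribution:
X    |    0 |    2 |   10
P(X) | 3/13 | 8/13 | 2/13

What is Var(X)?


E[X] = 36/13
E[X²] = 232/13
Var(X) = E[X²] - (E[X])² = 232/13 - 1296/169 = 1720/169

Var(X) = 1720/169 ≈ 10.1775


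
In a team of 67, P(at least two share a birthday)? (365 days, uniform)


P(all different) = Π(365-i)/365 for i=0..66
= 0.001560
P(match) = 1 - 0.001560 = 0.998440

P ≈ 0.9984 ≈ 99.84%


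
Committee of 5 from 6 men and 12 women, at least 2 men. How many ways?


Count by #men:
  2M,3W: C(6,2)×C(12,3)=3300
  3M,2W: C(6,3)×C(12,2)=1320
  4M,1W: C(6,4)×C(12,1)=180
  5M,0W: C(6,5)×C(12,0)=6
Total = 4806

4806


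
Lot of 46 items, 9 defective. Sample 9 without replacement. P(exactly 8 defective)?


Hypergeometric: C(9,8)×C(37,1)/C(46,9)
= 9×37/1101716330 = 333/1101716330

P(X=8) = 333/1101716330 ≈ 0.00%


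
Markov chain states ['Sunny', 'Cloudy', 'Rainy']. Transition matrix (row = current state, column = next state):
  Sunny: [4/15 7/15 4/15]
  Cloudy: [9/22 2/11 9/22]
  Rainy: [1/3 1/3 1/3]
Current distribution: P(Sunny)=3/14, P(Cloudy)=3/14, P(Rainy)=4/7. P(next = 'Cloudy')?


P(next=Cloudy) = Σᵢ P(now=i)×P(i→Cloudy)
= 3/14×7/15 + 3/14×2/11 + 4/7×1/3
= 1/10 + 3/77 + 4/21 = 761/2310

P = 761/2310 ≈ 0.3294


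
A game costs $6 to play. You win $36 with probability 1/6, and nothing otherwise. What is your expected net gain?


E[gain] = (36-6)×1/6 + (-6)×5/6
= 5 - 5 = 0

Expected net gain = $0 ≈ $0.00


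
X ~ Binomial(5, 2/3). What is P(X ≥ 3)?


P(X ≥ 3) = Σ P(X=i) for i=3..5
P(X=3) = 80/243
P(X=4) = 80/243
P(X=5) = 32/243
Sum = 64/81

P(X ≥ 3) = 64/81 ≈ 79.01%


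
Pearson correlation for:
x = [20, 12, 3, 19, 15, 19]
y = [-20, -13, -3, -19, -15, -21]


n=6, Σx=88, Σy=-91, Σxy=-1550, Σx²=1500, Σy²=1605
r = (6×(-1550) - 88×(-91))/√((6×1500 - 88²)(6×1605 - (-91)²))
= -1292/√(1256×1349) = -1292/√1694344 ≈ -1292/1301.6697 ≈ -0.9926

r ≈ -0.9926


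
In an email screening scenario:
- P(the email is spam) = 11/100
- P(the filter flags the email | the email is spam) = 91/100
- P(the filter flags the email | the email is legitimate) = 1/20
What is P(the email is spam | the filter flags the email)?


Using Bayes' theorem:
P(A|B) = P(B|A)·P(A) / P(B)

P(the filter flags the email) = 91/100 × 11/100 + 1/20 × 89/100
= 1001/10000 + 89/2000 = 723/5000

P(the email is spam|the filter flags the email) = (1001/10000) / (723/5000) = 1001/1446

P(the email is spam|the filter flags the email) = 1001/1446 ≈ 69.23%


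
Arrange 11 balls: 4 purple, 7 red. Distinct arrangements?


11!/(4!×7!) = 330

330


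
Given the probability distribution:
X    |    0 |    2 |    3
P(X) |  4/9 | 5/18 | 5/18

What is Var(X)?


E[X] = 25/18
E[X²] = 65/18
Var(X) = E[X²] - (E[X])² = 65/18 - 625/324 = 545/324

Var(X) = 545/324 ≈ 1.6821


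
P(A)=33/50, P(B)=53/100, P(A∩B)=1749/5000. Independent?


P(A)×P(B) = 1749/5000
P(A∩B) = 1749/5000
Equal ✓ → Independent

Yes, independent


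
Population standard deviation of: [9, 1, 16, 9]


Mean = 35/4
  (9-35/4)²=1/16
  (1-35/4)²=961/16
  (16-35/4)²=841/16
  (9-35/4)²=1/16
Σ(x-μ)² = 451/4
σ² = (451/4)/4 = 451/16

σ = √(451/16) ≈ 5.3092


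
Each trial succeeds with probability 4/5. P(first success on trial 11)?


Geometric: P(X=11) = (1-p)^(k-1)×p = (1/5)^10×4/5 = 4/48828125

P(X=11) = 4/48828125 ≈ 0.00%


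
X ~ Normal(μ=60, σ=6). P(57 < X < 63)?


z₁=(57-60)/6=-0.5, z₂=(63-60)/6=0.5
P = Φ(0.5) - Φ(-0.5) = 0.691462 - 0.308538 = 0.382924 ≈ 0.3829

P(57 < X < 63) ≈ 0.3829


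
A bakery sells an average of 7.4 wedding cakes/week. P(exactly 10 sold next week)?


Poisson(λ=7.4): P(X=10) = e^(-λ)×λ^k/k!
= e^(-7.4) × 7.4^10 / 10!
≈ 0.0006112527611 × 492399039.736 / 3628800 ≈ 0.082942

P(X=10) ≈ 0.082942 ≈ 8.29%


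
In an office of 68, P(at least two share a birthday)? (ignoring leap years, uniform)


P(all different) = Π(365-i)/365 for i=0..67
= 0.001274
P(match) = 1 - 0.001274 = 0.998726

P ≈ 0.9987 ≈ 99.87%


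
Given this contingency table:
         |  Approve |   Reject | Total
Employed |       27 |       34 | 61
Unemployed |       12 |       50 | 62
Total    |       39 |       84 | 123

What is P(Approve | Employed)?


P(Approve | Employed) = 27/(27+34) = 27/61

P(Approve|Employed) = 27/61 ≈ 44.26%


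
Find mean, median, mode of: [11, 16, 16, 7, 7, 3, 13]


Sorted: [3, 7, 7, 11, 13, 16, 16]
Mean = 73/7
Median = 11
Freq: {11: 1, 16: 2, 7: 2, 3: 1, 13: 1}
Mode: [7, 16]

Mean=73/7, Median=11, Mode=[7, 16]


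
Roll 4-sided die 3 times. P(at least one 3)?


P(no 3)^3 = (3/4)^3 = 27/64
P(≥1) = 1 - 27/64 = 37/64

P = 37/64 ≈ 57.81%


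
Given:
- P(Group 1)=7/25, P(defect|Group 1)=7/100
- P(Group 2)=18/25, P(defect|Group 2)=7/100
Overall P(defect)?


P(B) = Σ P(B|Aᵢ)×P(Aᵢ)
  7/100×7/25 = 49/2500
  7/100×18/25 = 63/1250
Sum = 7/100

P(defect) = 7/100 ≈ 7.00%


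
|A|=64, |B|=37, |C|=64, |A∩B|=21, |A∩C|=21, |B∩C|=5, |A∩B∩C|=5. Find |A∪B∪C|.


|A∪B∪C| = 64+37+64-21-21-5+5 = 123

|A∪B∪C| = 123


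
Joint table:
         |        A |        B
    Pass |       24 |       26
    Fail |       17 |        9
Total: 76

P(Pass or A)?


P(Pass∨A) = P(Pass) + P(A) - P(Pass∧A)
= (50 + 41 - 24)/76 = 67/76

P = 67/76 ≈ 88.16%


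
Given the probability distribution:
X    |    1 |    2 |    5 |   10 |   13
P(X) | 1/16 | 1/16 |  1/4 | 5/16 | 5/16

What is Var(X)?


E[X] = 69/8
E[X²] = 725/8
Var(X) = E[X²] - (E[X])² = 725/8 - 4761/64 = 1039/64

Var(X) = 1039/64 ≈ 16.2344


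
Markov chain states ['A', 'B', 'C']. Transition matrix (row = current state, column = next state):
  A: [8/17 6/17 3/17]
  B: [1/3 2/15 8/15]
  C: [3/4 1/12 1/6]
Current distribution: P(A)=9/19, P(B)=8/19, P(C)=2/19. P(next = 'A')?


P(next=A) = Σᵢ P(now=i)×P(i→A)
= 9/19×8/17 + 8/19×1/3 + 2/19×3/4
= 72/323 + 8/57 + 3/38 = 857/1938

P = 857/1938 ≈ 0.4422


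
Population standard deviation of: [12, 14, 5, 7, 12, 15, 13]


Mean = 78/7
  (12-78/7)²=36/49
  (14-78/7)²=400/49
  (5-78/7)²=1849/49
  (7-78/7)²=841/49
  (12-78/7)²=36/49
  (15-78/7)²=729/49
  (13-78/7)²=169/49
Σ(x-μ)² = 580/7
σ² = (580/7)/7 = 580/49

σ = √(580/49) ≈ 3.4405


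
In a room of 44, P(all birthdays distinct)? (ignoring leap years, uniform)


P(all different) = Π(365-i)/365 for i=0..43
= (365/365)×(364/365)×...×(322/365)
= 0.067115

P ≈ 0.0671 ≈ 6.71%


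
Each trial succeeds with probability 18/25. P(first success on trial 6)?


Geometric: P(X=6) = (1-p)^(k-1)×p = (7/25)^5×18/25 = 302526/244140625

P(X=6) = 302526/244140625 ≈ 0.12%


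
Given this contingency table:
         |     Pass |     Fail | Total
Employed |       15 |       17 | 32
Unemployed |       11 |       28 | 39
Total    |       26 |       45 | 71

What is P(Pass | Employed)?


P(Pass | Employed) = 15/(15+17) = 15/32

P(Pass|Employed) = 15/32 ≈ 46.88%


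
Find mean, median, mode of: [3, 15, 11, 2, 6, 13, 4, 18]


Sorted: [2, 3, 4, 6, 11, 13, 15, 18]
Mean = 72/8 = 9
Median = 17/2
Freq: {3: 1, 15: 1, 11: 1, 2: 1, 6: 1, 13: 1, 4: 1, 18: 1}
Mode: No mode

Mean=9, Median=17/2, Mode=No mode


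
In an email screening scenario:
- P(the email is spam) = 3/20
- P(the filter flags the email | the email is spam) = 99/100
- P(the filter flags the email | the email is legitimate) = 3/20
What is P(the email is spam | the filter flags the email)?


Using Bayes' theorem:
P(A|B) = P(B|A)·P(A) / P(B)

P(the filter flags the email) = 99/100 × 3/20 + 3/20 × 17/20
= 297/2000 + 51/400 = 69/250

P(the email is spam|the filter flags the email) = (297/2000) / (69/250) = 99/184

P(the email is spam|the filter flags the email) = 99/184 ≈ 53.80%


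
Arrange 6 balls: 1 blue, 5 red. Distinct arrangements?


6!/(1!×5!) = 6

6


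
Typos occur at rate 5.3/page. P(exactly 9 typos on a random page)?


Poisson(λ=5.3): P(X=9) = e^(-λ)×λ^k/k!
= e^(-5.3) × 5.3^9 / 9!
≈ 0.004991593907 × 3299763.5918 / 362880 ≈ 0.045390

P(X=9) ≈ 0.045390 ≈ 4.54%


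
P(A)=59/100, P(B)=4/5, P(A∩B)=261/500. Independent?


P(A)×P(B) = 59/125
P(A∩B) = 261/500
Not equal → NOT independent

No, not independent


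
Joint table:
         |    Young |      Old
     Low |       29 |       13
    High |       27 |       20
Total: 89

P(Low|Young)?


P(Low|Young) = 29/(29+27) = 29/56

P = 29/56 ≈ 51.79%


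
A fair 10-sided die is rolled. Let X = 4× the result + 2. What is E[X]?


E[die] = (1+10)/2 = 11/2
E[X] = 4×11/2 + 2 = 24

E[X] = 24


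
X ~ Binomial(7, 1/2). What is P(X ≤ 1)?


P(X ≤ 1) = Σ P(X=i) for i=0..1
P(X=0) = 1/128
P(X=1) = 7/128
Sum = 1/16

P(X ≤ 1) = 1/16 ≈ 6.25%


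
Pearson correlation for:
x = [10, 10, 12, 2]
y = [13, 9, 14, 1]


n=4, Σx=34, Σy=37, Σxy=390, Σx²=348, Σy²=447
r = (4×390 - 34×37)/√((4×348 - 34²)(4×447 - 37²))
= 302/√(236×419) = 302/√98884 ≈ 302/314.4583 ≈ 0.9604

r ≈ 0.9604


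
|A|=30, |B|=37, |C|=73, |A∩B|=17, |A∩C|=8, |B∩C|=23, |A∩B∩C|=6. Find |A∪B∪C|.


|A∪B∪C| = 30+37+73-17-8-23+6 = 98

|A∪B∪C| = 98


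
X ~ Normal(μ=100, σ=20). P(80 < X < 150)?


z₁=(80-100)/20=-1.0, z₂=(150-100)/20=2.5
P = Φ(2.5) - Φ(-1.0) = 0.993790 - 0.158655 = 0.835135 ≈ 0.8351

P(80 < X < 150) ≈ 0.8351


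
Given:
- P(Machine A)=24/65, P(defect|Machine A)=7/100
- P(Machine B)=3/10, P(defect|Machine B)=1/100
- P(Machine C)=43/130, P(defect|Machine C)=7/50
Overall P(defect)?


P(B) = Σ P(B|Aᵢ)×P(Aᵢ)
  7/100×24/65 = 42/1625
  1/100×3/10 = 3/1000
  7/50×43/130 = 301/6500
Sum = 977/13000

P(defect) = 977/13000 ≈ 7.52%


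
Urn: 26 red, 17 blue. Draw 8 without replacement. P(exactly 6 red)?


Hypergeometric: C(26,6)×C(17,2)/C(43,8)
= 230230×136/145008513 = 2408560/11154501

P(X=6) = 2408560/11154501 ≈ 21.59%


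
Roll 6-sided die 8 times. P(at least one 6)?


P(no 6)^8 = (5/6)^8 = 390625/1679616
P(≥1) = 1 - 390625/1679616 = 1288991/1679616

P = 1288991/1679616 ≈ 76.74%


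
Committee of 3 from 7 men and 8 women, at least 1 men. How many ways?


Count by #men:
  1M,2W: C(7,1)×C(8,2)=196
  2M,1W: C(7,2)×C(8,1)=168
  3M,0W: C(7,3)×C(8,0)=35
Total = 399

399


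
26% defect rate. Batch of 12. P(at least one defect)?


P(all good) = (37/50)^12 = 6582952005840035281/244140625000000000000
P(≥1 defect) = 237557672994159964719/244140625000000000000

P = 237557672994159964719/244140625000000000000 ≈ 97.30%


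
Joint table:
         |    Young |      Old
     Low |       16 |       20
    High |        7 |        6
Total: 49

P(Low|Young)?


P(Low|Young) = 16/(16+7) = 16/23

P = 16/23 ≈ 69.57%


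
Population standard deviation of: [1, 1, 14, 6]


Mean = 22/4 = 11/2
  (1-11/2)²=81/4
  (1-11/2)²=81/4
  (14-11/2)²=289/4
  (6-11/2)²=1/4
Σ(x-μ)² = 113
σ² = 113/4

σ = √(113/4) ≈ 5.3151


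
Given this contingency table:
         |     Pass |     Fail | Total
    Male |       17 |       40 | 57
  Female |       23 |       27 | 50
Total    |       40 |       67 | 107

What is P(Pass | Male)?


P(Pass | Male) = 17/(17+40) = 17/57

P(Pass|Male) = 17/57 ≈ 29.82%


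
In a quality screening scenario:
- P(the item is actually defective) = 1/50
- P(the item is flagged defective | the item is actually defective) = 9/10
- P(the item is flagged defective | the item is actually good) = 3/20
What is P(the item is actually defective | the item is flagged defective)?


Using Bayes' theorem:
P(A|B) = P(B|A)·P(A) / P(B)

P(the item is flagged defective) = 9/10 × 1/50 + 3/20 × 49/50
= 9/500 + 147/1000 = 33/200

P(the item is actually defective|the item is flagged defective) = (9/500) / (33/200) = 6/55

P(the item is actually defective|the item is flagged defective) = 6/55 ≈ 10.91%


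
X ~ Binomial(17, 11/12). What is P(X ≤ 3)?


P(X ≤ 3) = Σ P(X=i) for i=0..3
P(X=0) = 1/2218611106740436992
P(X=1) = 187/2218611106740436992
P(X=2) = 2057/277326388342554624
P(X=3) = 113135/277326388342554624
Sum = 230431/554652776685109248

P(X ≤ 3) = 230431/554652776685109248 ≈ 0.00%


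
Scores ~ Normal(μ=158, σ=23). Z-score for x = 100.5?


z = (x - μ)/σ = (100.5 - 158)/23 = -2.5

z = -2.5


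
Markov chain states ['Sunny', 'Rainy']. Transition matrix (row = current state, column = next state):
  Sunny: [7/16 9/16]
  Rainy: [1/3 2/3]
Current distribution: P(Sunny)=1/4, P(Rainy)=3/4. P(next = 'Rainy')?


P(next=Rainy) = Σᵢ P(now=i)×P(i→Rainy)
= 1/4×9/16 + 3/4×2/3
= 9/64 + 1/2 = 41/64

P = 41/64 ≈ 0.6406


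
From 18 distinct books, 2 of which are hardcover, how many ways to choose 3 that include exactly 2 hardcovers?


Choose 2 of the 2 hardcovers and 1 of the other 16 books:
C(2,2)×C(16,1) = 1×16 = 16

16


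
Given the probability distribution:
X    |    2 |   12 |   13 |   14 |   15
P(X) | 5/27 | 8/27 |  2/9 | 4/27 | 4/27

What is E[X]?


E[X] = Σ x·P(X=x)
= (2)×(5/27) + (12)×(8/27) + (13)×(2/9) + (14)×(4/27) + (15)×(4/27)
= 100/9

E[X] = 100/9


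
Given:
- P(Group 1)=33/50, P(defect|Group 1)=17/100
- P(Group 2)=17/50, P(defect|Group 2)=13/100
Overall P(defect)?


P(B) = Σ P(B|Aᵢ)×P(Aᵢ)
  17/100×33/50 = 561/5000
  13/100×17/50 = 221/5000
Sum = 391/2500

P(defect) = 391/2500 ≈ 15.64%


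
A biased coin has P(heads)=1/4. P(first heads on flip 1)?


Geometric: P(X=1) = (1-p)^(k-1)×p = (3/4)^0×1/4 = 1/4

P(X=1) = 1/4 ≈ 25.00%


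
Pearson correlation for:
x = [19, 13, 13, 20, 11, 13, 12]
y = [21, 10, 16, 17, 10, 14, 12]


n=7, Σx=101, Σy=100, Σxy=1513, Σx²=1533, Σy²=1526
r = (7×1513 - 101×100)/√((7×1533 - 101²)(7×1526 - 100²))
= 491/√(530×682) = 491/√361460 ≈ 491/601.2154 ≈ 0.8167

r ≈ 0.8167


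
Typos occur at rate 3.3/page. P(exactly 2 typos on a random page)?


Poisson(λ=3.3): P(X=2) = e^(-λ)×λ^k/k!
= e^(-3.3) × 3.3^2 / 2!
≈ 0.0368831674 × 10.89 / 2 ≈ 0.200829

P(X=2) ≈ 0.200829 ≈ 20.08%


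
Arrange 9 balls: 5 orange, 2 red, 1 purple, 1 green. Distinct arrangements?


9!/(5!×2!×1!×1!) = 1512

1512


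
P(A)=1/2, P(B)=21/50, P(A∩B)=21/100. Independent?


P(A)×P(B) = 21/100
P(A∩B) = 21/100
Equal ✓ → Independent

Yes, independent


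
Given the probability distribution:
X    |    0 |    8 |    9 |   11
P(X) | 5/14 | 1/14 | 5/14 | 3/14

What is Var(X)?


E[X] = 43/7
E[X²] = 416/7
Var(X) = E[X²] - (E[X])² = 416/7 - 1849/49 = 1063/49

Var(X) = 1063/49 ≈ 21.6939


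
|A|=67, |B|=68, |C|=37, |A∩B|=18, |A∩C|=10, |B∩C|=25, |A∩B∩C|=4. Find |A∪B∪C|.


|A∪B∪C| = 67+68+37-18-10-25+4 = 123

|A∪B∪C| = 123


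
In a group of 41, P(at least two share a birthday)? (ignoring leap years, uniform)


P(all different) = Π(365-i)/365 for i=0..40
= 0.096848
P(match) = 1 - 0.096848 = 0.903152

P ≈ 0.9032 ≈ 90.32%


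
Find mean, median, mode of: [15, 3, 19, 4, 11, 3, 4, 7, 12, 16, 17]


Sorted: [3, 3, 4, 4, 7, 11, 12, 15, 16, 17, 19]
Mean = 111/11
Median = 11
Freq: {15: 1, 3: 2, 19: 1, 4: 2, 11: 1, 7: 1, 12: 1, 16: 1, 17: 1}
Mode: [3, 4]

Mean=111/11, Median=11, Mode=[3, 4]


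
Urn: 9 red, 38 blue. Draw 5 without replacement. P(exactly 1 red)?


Hypergeometric: C(9,1)×C(38,4)/C(47,5)
= 9×73815/1533939 = 221445/511313

P(X=1) = 221445/511313 ≈ 43.31%


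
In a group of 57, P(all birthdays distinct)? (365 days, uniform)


P(all different) = Π(365-i)/365 for i=0..56
= (365/365)×(364/365)×...×(309/365)
= 0.009878

P ≈ 0.0099 ≈ 0.99%


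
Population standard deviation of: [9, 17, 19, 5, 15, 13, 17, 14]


Mean = 109/8
  (9-109/8)²=1369/64
  (17-109/8)²=729/64
  (19-109/8)²=1849/64
  (5-109/8)²=4761/64
  (15-109/8)²=121/64
  (13-109/8)²=25/64
  (17-109/8)²=729/64
  (14-109/8)²=9/64
Σ(x-μ)² = 1199/8
σ² = (1199/8)/8 = 1199/64

σ = √(1199/64) ≈ 4.3283


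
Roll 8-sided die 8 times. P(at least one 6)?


P(no 6)^8 = (7/8)^8 = 5764801/16777216
P(≥1) = 1 - 5764801/16777216 = 11012415/16777216

P = 11012415/16777216 ≈ 65.64%


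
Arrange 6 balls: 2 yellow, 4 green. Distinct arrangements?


6!/(2!×4!) = 15

15


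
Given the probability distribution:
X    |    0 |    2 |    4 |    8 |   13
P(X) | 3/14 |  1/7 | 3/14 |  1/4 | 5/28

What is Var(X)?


E[X] = 153/28
E[X²] = 1405/28
Var(X) = E[X²] - (E[X])² = 1405/28 - 23409/784 = 15931/784

Var(X) = 15931/784 ≈ 20.3202


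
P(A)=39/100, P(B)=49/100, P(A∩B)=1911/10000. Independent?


P(A)×P(B) = 1911/10000
P(A∩B) = 1911/10000
Equal ✓ → Independent

Yes, independent


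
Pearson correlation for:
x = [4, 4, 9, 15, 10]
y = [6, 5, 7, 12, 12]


n=5, Σx=42, Σy=42, Σxy=407, Σx²=438, Σy²=398
r = (5×407 - 42×42)/√((5×438 - 42²)(5×398 - 42²))
= 271/√(426×226) = 271/√96276 ≈ 271/310.2837 ≈ 0.8734

r ≈ 0.8734


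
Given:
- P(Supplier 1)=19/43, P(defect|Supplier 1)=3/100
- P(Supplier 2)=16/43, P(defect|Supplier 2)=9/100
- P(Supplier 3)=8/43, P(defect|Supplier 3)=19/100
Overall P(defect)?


P(B) = Σ P(B|Aᵢ)×P(Aᵢ)
  3/100×19/43 = 57/4300
  9/100×16/43 = 36/1075
  19/100×8/43 = 38/1075
Sum = 353/4300

P(defect) = 353/4300 ≈ 8.21%


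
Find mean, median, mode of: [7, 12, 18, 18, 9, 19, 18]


Sorted: [7, 9, 12, 18, 18, 18, 19]
Mean = 101/7
Median = 18
Freq: {7: 1, 12: 1, 18: 3, 9: 1, 19: 1}
Mode: [18]

Mean=101/7, Median=18, Mode=18


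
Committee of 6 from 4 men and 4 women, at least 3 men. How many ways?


Count by #men:
  3M,3W: C(4,3)×C(4,3)=16
  4M,2W: C(4,4)×C(4,2)=6
Total = 22

22


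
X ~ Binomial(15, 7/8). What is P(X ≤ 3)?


P(X ≤ 3) = Σ P(X=i) for i=0..3
P(X=0) = 1/35184372088832
P(X=1) = 105/35184372088832
P(X=2) = 5145/35184372088832
P(X=3) = 156065/35184372088832
Sum = 40329/8796093022208

P(X ≤ 3) = 40329/8796093022208 ≈ 0.00%


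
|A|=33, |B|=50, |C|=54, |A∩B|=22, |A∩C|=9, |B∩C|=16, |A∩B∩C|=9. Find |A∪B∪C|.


|A∪B∪C| = 33+50+54-22-9-16+9 = 99

|A∪B∪C| = 99


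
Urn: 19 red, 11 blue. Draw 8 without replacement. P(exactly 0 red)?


Hypergeometric: C(19,0)×C(11,8)/C(30,8)
= 1×165/5852925 = 11/390195

P(X=0) = 11/390195 ≈ 0.00%


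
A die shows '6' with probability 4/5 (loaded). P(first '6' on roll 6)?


Geometric: P(X=6) = (1-p)^(k-1)×p = (1/5)^5×4/5 = 4/15625

P(X=6) = 4/15625 ≈ 0.03%


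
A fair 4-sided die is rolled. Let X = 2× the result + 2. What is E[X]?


E[die] = (1+4)/2 = 5/2
E[X] = 2×5/2 + 2 = 7

E[X] = 7


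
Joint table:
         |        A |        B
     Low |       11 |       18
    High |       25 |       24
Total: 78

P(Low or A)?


P(Low∨A) = P(Low) + P(A) - P(Low∧A)
= (29 + 36 - 11)/78 = 54/78 = 9/13

P = 9/13 ≈ 69.23%


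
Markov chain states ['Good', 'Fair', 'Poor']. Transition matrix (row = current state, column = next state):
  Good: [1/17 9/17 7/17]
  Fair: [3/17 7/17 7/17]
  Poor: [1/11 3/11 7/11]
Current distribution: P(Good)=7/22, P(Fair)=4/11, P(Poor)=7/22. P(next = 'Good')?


P(next=Good) = Σᵢ P(now=i)×P(i→Good)
= 7/22×1/17 + 4/11×3/17 + 7/22×1/11
= 7/374 + 12/187 + 7/242 = 230/2057

P = 230/2057 ≈ 0.1118


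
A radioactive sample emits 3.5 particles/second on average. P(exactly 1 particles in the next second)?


Poisson(λ=3.5): P(X=1) = e^(-λ)×λ^k/k!
= e^(-3.5) × 3.5^1 / 1!
≈ 0.03019738342 × 3.5 / 1 ≈ 0.105691

P(X=1) ≈ 0.105691 ≈ 10.57%


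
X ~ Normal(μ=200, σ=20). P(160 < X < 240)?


z₁=(160-200)/20=-2.0, z₂=(240-200)/20=2.0
P = Φ(2.0) - Φ(-2.0) = 0.977250 - 0.022750 = 0.954500 ≈ 0.9545

P(160 < X < 240) ≈ 0.9545


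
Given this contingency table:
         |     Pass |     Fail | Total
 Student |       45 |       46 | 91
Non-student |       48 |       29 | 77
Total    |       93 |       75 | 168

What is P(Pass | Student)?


P(Pass | Student) = 45/(45+46) = 45/91

P(Pass|Student) = 45/91 ≈ 49.45%


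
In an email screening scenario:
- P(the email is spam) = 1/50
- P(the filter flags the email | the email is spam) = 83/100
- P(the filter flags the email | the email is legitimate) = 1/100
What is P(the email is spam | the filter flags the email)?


Using Bayes' theorem:
P(A|B) = P(B|A)·P(A) / P(B)

P(the filter flags the email) = 83/100 × 1/50 + 1/100 × 49/50
= 83/5000 + 49/5000 = 33/1250

P(the email is spam|the filter flags the email) = (83/5000) / (33/1250) = 83/132

P(the email is spam|the filter flags the email) = 83/132 ≈ 62.88%


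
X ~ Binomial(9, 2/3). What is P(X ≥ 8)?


P(X ≥ 8) = Σ P(X=i) for i=8..9
P(X=8) = 256/2187
P(X=9) = 512/19683
Sum = 2816/19683

P(X ≥ 8) = 2816/19683 ≈ 14.31%


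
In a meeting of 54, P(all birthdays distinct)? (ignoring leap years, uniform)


P(all different) = Π(365-i)/365 for i=0..53
= (365/365)×(364/365)×...×(312/365)
= 0.016123

P ≈ 0.0161 ≈ 1.61%


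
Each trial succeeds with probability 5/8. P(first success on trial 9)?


Geometric: P(X=9) = (1-p)^(k-1)×p = (3/8)^8×5/8 = 32805/134217728

P(X=9) = 32805/134217728 ≈ 0.02%


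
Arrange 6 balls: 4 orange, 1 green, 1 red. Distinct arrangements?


6!/(4!×1!×1!) = 30

30


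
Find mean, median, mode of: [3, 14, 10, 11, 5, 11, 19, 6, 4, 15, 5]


Sorted: [3, 4, 5, 5, 6, 10, 11, 11, 14, 15, 19]
Mean = 103/11
Median = 10
Freq: {3: 1, 14: 1, 10: 1, 11: 2, 5: 2, 19: 1, 6: 1, 4: 1, 15: 1}
Mode: [5, 11]

Mean=103/11, Median=10, Mode=[5, 11]


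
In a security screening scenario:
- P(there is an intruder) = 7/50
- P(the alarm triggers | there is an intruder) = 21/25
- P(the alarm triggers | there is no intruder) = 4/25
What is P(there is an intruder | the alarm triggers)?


Using Bayes' theorem:
P(A|B) = P(B|A)·P(A) / P(B)

P(the alarm triggers) = 21/25 × 7/50 + 4/25 × 43/50
= 147/1250 + 86/625 = 319/1250

P(there is an intruder|the alarm triggers) = (147/1250) / (319/1250) = 147/319

P(there is an intruder|the alarm triggers) = 147/319 ≈ 46.08%


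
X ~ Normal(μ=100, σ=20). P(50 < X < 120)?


z₁=(50-100)/20=-2.5, z₂=(120-100)/20=1.0
P = Φ(1.0) - Φ(-2.5) = 0.841345 - 0.006210 = 0.835135 ≈ 0.8351

P(50 < X < 120) ≈ 0.8351


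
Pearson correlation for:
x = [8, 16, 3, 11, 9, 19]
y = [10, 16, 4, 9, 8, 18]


n=6, Σx=66, Σy=65, Σxy=861, Σx²=892, Σy²=841
r = (6×861 - 66×65)/√((6×892 - 66²)(6×841 - 65²))
= 876/√(996×821) = 876/√817716 ≈ 876/904.2765 ≈ 0.9687

r ≈ 0.9687


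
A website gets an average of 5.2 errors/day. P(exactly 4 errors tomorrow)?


Poisson(λ=5.2): P(X=4) = e^(-λ)×λ^k/k!
= e^(-5.2) × 5.2^4 / 4!
≈ 0.005516564421 × 731.1616 / 24 ≈ 0.168063

P(X=4) ≈ 0.168063 ≈ 16.81%


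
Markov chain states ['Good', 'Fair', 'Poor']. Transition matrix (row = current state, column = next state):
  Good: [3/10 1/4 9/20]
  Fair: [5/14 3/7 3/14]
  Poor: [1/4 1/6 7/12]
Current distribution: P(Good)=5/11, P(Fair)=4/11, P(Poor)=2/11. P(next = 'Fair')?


P(next=Fair) = Σᵢ P(now=i)×P(i→Fair)
= 5/11×1/4 + 4/11×3/7 + 2/11×1/6
= 5/44 + 12/77 + 1/33 = 277/924

P = 277/924 ≈ 0.2998


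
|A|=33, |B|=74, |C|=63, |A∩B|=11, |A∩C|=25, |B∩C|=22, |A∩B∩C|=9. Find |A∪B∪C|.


|A∪B∪C| = 33+74+63-11-25-22+9 = 121

|A∪B∪C| = 121


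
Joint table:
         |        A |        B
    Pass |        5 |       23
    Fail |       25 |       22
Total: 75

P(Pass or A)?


P(Pass∨A) = P(Pass) + P(A) - P(Pass∧A)
= (28 + 30 - 5)/75 = 53/75

P = 53/75 ≈ 70.67%


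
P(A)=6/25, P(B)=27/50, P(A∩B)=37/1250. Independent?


P(A)×P(B) = 81/625
P(A∩B) = 37/1250
Not equal → NOT independent

No, not independent


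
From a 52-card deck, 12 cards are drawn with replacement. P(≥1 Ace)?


P(not a Ace) = 48/52 = 12/13
P(none in 12 draws) = (12/13)^12 = 8916100448256/23298085122481
P(≥1 Ace) = 1 - 8916100448256/23298085122481 = 14381984674225/23298085122481

P = 14381984674225/23298085122481 ≈ 61.73%


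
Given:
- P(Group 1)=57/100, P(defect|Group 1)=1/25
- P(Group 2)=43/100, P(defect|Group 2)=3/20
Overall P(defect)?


P(B) = Σ P(B|Aᵢ)×P(Aᵢ)
  1/25×57/100 = 57/2500
  3/20×43/100 = 129/2000
Sum = 873/10000

P(defect) = 873/10000 ≈ 8.73%


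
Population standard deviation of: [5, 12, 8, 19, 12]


Mean = 56/5
  (5-56/5)²=961/25
  (12-56/5)²=16/25
  (8-56/5)²=256/25
  (19-56/5)²=1521/25
  (12-56/5)²=16/25
Σ(x-μ)² = 554/5
σ² = (554/5)/5 = 554/25

σ = √(554/25) ≈ 4.7074


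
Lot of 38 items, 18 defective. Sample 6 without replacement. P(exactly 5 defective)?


Hypergeometric: C(18,5)×C(20,1)/C(38,6)
= 8568×20/2760681 = 480/7733

P(X=5) = 480/7733 ≈ 6.21%


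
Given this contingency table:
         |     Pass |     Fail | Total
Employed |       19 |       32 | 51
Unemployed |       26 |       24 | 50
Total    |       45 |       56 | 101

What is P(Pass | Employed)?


P(Pass | Employed) = 19/(19+32) = 19/51

P(Pass|Employed) = 19/51 ≈ 37.25%


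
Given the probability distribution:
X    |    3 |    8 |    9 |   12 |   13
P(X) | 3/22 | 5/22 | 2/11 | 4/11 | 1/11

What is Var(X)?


E[X] = 207/22
E[X²] = 2161/22
Var(X) = E[X²] - (E[X])² = 2161/22 - 42849/484 = 4693/484

Var(X) = 4693/484 ≈ 9.6963


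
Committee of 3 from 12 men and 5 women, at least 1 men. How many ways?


Count by #men:
  1M,2W: C(12,1)×C(5,2)=120
  2M,1W: C(12,2)×C(5,1)=330
  3M,0W: C(12,3)×C(5,0)=220
Total = 670

670


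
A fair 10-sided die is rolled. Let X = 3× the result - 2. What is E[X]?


E[die] = (1+10)/2 = 11/2
E[X] = 3×11/2 - 2 = 29/2

E[X] = 29/2


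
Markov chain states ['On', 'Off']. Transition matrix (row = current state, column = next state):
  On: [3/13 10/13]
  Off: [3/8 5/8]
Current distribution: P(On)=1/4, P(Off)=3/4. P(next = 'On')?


P(next=On) = Σᵢ P(now=i)×P(i→On)
= 1/4×3/13 + 3/4×3/8
= 3/52 + 9/32 = 141/416

P = 141/416 ≈ 0.3389


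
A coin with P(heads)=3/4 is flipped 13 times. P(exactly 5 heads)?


Binomial: P(X=5) = C(13,5)×p^5×(1-p)^8
= 1287 × 243/1024 × 1/65536 = 312741/67108864

P(X=5) = 312741/67108864 ≈ 0.47%


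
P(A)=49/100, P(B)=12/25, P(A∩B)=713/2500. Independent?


P(A)×P(B) = 147/625
P(A∩B) = 713/2500
Not equal → NOT independent

No, not independent


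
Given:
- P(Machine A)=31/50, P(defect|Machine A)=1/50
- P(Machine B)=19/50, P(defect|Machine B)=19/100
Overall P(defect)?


P(B) = Σ P(B|Aᵢ)×P(Aᵢ)
  1/50×31/50 = 31/2500
  19/100×19/50 = 361/5000
Sum = 423/5000

P(defect) = 423/5000 ≈ 8.46%


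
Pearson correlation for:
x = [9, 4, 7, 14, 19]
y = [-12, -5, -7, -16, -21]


n=5, Σx=53, Σy=-61, Σxy=-800, Σx²=703, Σy²=915
r = (5×(-800) - 53×(-61))/√((5×703 - 53²)(5×915 - (-61)²))
= -767/√(706×854) = -767/√602924 ≈ -767/776.4818 ≈ -0.9878

r ≈ -0.9878


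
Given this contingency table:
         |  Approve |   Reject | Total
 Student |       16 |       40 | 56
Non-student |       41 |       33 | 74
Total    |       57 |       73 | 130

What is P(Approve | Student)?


P(Approve | Student) = 16/(16+40) = 16/56 = 2/7

P(Approve|Student) = 2/7 ≈ 28.57%


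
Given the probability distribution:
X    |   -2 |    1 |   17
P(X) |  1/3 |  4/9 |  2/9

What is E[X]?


E[X] = Σ x·P(X=x)
= (-2)×(1/3) + (1)×(4/9) + (17)×(2/9)
= 32/9

E[X] = 32/9


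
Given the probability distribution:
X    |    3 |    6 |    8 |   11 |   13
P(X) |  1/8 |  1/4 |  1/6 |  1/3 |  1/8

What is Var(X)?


E[X] = 17/2
E[X²] = 329/4
Var(X) = E[X²] - (E[X])² = 329/4 - 289/4 = 10

Var(X) = 10 ≈ 10.0000


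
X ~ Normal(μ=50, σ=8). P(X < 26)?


z = (26-50)/8 = -3.0
P(Z < -3.0) = 0.0013

P(X < 26) ≈ 0.0013


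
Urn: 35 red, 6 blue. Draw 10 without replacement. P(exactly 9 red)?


Hypergeometric: C(35,9)×C(6,1)/C(41,10)
= 70607460×6/1121099408 = 283185/749398

P(X=9) = 283185/749398 ≈ 37.79%


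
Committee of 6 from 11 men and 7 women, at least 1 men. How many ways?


Count by #men:
  1M,5W: C(11,1)×C(7,5)=231
  2M,4W: C(11,2)×C(7,4)=1925
  3M,3W: C(11,3)×C(7,3)=5775
  4M,2W: C(11,4)×C(7,2)=6930
  5M,1W: C(11,5)×C(7,1)=3234
  6M,0W: C(11,6)×C(7,0)=462
Total = 18557

18557


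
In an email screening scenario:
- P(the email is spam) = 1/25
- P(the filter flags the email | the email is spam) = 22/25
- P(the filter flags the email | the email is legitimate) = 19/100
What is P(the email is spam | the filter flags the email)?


Using Bayes' theorem:
P(A|B) = P(B|A)·P(A) / P(B)

P(the filter flags the email) = 22/25 × 1/25 + 19/100 × 24/25
= 22/625 + 114/625 = 136/625

P(the email is spam|the filter flags the email) = (22/625) / (136/625) = 11/68

P(the email is spam|the filter flags the email) = 11/68 ≈ 16.18%


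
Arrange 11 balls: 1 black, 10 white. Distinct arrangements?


11!/(1!×10!) = 11

11


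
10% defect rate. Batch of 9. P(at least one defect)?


P(all good) = (9/10)^9 = 387420489/1000000000
P(≥1 defect) = 612579511/1000000000

P = 612579511/1000000000 ≈ 61.26%


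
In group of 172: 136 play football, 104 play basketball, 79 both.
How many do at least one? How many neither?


|A∪B| = 136+104-79 = 161
Neither = 172-161 = 11

At least one: 161; Neither: 11


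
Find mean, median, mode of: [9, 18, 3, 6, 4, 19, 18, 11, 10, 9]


Sorted: [3, 4, 6, 9, 9, 10, 11, 18, 18, 19]
Mean = 107/10
Median = 19/2
Freq: {9: 2, 18: 2, 3: 1, 6: 1, 4: 1, 19: 1, 11: 1, 10: 1}
Mode: [9, 18]

Mean=107/10, Median=19/2, Mode=[9, 18]


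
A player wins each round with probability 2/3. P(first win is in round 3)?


Geometric: P(X=3) = (1-p)^(k-1)×p = (1/3)^2×2/3 = 2/27

P(X=3) = 2/27 ≈ 7.41%


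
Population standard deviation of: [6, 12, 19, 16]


Mean = 53/4
  (6-53/4)²=841/16
  (12-53/4)²=25/16
  (19-53/4)²=529/16
  (16-53/4)²=121/16
Σ(x-μ)² = 379/4
σ² = (379/4)/4 = 379/16

σ = √(379/16) ≈ 4.8670


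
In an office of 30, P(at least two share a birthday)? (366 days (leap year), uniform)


P(all different) = Π(366-i)/366 for i=0..29
= 0.294697
P(match) = 1 - 0.294697 = 0.705303

P ≈ 0.7053 ≈ 70.53%


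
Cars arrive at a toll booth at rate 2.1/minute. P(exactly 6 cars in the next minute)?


Poisson(λ=2.1): P(X=6) = e^(-λ)×λ^k/k!
= e^(-2.1) × 2.1^6 / 6!
≈ 0.1224564283 × 85.766121 / 720 ≈ 0.014587

P(X=6) ≈ 0.014587 ≈ 1.46%


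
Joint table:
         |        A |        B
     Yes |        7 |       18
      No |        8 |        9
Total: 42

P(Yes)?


P(Yes) = (7+18)/42 = 25/42

P(Yes) = 25/42 ≈ 59.52%


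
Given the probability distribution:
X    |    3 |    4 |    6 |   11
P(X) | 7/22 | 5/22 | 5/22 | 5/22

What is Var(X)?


E[X] = 63/11
E[X²] = 464/11
Var(X) = E[X²] - (E[X])² = 464/11 - 3969/121 = 1135/121

Var(X) = 1135/121 ≈ 9.3802


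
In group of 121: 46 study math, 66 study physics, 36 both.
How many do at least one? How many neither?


|A∪B| = 46+66-36 = 76
Neither = 121-76 = 45

At least one: 76; Neither: 45


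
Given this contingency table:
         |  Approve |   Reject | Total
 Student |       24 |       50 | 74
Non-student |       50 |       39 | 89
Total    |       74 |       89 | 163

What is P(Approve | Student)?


P(Approve | Student) = 24/(24+50) = 24/74 = 12/37

P(Approve|Student) = 12/37 ≈ 32.43%


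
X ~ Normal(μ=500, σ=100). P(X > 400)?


z = (400-500)/100 = -1.0
P(X > 400) = 1 - P(Z ≤ -1.0) = 1 - 0.1587 = 0.8413

P(X > 400) ≈ 0.8413


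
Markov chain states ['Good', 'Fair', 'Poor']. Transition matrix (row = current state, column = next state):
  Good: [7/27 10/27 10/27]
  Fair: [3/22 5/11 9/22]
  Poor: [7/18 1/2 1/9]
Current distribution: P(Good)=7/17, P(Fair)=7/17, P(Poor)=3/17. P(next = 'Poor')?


P(next=Poor) = Σᵢ P(now=i)×P(i→Poor)
= 7/17×10/27 + 7/17×9/22 + 3/17×1/9
= 70/459 + 63/374 + 1/51 = 3439/10098

P = 3439/10098 ≈ 0.3406


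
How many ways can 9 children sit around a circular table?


Circular arrangements of 9 distinct objects: fix one position to break rotational symmetry.
(n-1)! = 8! = 40320

40320


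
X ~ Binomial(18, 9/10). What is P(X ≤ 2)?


P(X ≤ 2) = Σ P(X=i) for i=0..2
P(X=0) = 1/1000000000000000000
P(X=1) = 81/500000000000000000
P(X=2) = 12393/1000000000000000000
Sum = 3139/250000000000000000

P(X ≤ 2) = 3139/250000000000000000 ≈ 0.00%


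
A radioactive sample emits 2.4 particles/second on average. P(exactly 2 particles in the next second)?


Poisson(λ=2.4): P(X=2) = e^(-λ)×λ^k/k!
= e^(-2.4) × 2.4^2 / 2!
≈ 0.09071795329 × 5.76 / 2 ≈ 0.261268

P(X=2) ≈ 0.261268 ≈ 26.13%


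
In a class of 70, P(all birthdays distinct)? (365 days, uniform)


P(all different) = Π(365-i)/365 for i=0..69
= (365/365)×(364/365)×...×(296/365)
= 0.000840

P ≈ 0.0008 ≈ 0.08%


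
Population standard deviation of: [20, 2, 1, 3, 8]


Mean = 34/5
  (20-34/5)²=4356/25
  (2-34/5)²=576/25
  (1-34/5)²=841/25
  (3-34/5)²=361/25
  (8-34/5)²=36/25
Σ(x-μ)² = 1234/5
σ² = (1234/5)/5 = 1234/25

σ = √(1234/25) ≈ 7.0257


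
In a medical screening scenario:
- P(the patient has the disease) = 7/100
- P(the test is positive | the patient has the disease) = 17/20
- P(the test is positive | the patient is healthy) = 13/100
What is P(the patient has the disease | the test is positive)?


Using Bayes' theorem:
P(A|B) = P(B|A)·P(A) / P(B)

P(the test is positive) = 17/20 × 7/100 + 13/100 × 93/100
= 119/2000 + 1209/10000 = 451/2500

P(the patient has the disease|the test is positive) = (119/2000) / (451/2500) = 595/1804

P(the patient has the disease|the test is positive) = 595/1804 ≈ 32.98%


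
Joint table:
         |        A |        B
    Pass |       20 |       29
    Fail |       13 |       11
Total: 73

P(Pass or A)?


P(Pass∨A) = P(Pass) + P(A) - P(Pass∧A)
= (49 + 33 - 20)/73 = 62/73

P = 62/73 ≈ 84.93%


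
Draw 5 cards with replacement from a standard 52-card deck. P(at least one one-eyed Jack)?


P(not a one-eyed Jack) = 50/52 = 25/26
P(none in 5 draws) = (25/26)^5 = 9765625/11881376
P(≥1 one-eyed Jack) = 1 - 9765625/11881376 = 2115751/11881376

P = 2115751/11881376 ≈ 17.81%


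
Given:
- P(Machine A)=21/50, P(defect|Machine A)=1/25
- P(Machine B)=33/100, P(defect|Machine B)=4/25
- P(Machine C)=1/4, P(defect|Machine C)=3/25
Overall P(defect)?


P(B) = Σ P(B|Aᵢ)×P(Aᵢ)
  1/25×21/50 = 21/1250
  4/25×33/100 = 33/625
  3/25×1/4 = 3/100
Sum = 249/2500

P(defect) = 249/2500 ≈ 9.96%


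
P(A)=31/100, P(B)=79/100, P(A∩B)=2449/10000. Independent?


P(A)×P(B) = 2449/10000
P(A∩B) = 2449/10000
Equal ✓ → Independent

Yes, independent


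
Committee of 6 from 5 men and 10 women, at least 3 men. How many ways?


Count by #men:
  3M,3W: C(5,3)×C(10,3)=1200
  4M,2W: C(5,4)×C(10,2)=225
  5M,1W: C(5,5)×C(10,1)=10
Total = 1435

1435


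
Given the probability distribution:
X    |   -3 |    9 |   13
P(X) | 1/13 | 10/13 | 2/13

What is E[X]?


E[X] = Σ x·P(X=x)
= (-3)×(1/13) + (9)×(10/13) + (13)×(2/13)
= 113/13

E[X] = 113/13
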